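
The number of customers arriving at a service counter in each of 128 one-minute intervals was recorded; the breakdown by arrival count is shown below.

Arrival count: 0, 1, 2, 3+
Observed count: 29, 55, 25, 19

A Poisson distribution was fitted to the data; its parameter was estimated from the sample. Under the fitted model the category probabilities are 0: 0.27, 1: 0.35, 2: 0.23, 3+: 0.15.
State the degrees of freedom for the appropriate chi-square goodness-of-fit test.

There are k = 4 categories and 1 parameter estimated from the data, so df = 4 − 1 − 1 = 2.

2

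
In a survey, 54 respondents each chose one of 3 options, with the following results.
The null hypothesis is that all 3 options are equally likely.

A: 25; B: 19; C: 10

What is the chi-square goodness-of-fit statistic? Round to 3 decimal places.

6.333

Under H₀ each category has probability 1/3, so each expected count is 54/3 = 18.
χ² = (25−18)²/18 + (19−18)²/18 + (10−18)²/18
   = 2.7222 + 0.0556 + 3.5556
Sum = 6.333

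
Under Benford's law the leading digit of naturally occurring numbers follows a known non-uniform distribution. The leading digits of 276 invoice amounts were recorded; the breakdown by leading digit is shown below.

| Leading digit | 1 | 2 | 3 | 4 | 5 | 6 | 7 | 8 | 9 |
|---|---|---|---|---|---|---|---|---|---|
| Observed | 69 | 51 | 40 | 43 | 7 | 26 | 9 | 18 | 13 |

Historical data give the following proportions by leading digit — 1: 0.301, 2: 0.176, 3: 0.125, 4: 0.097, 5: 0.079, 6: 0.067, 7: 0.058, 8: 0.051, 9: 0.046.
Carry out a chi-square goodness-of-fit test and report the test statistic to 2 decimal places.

Expected counts E_i = n·p_i: 276×0.301 = 83.076, 276×0.176 = 48.576, 276×0.125 = 34.5, 276×0.097 = 26.772, 276×0.079 = 21.804, 276×0.067 = 18.492, 276×0.058 = 16.008, 276×0.051 = 14.076, 276×0.046 = 12.696.
χ² = (69−83.076)²/83.076 + (51−48.576)²/48.576 + (40−34.5)²/34.5 + (43−26.772)²/26.772 + (7−21.804)²/21.804 + (26−18.492)²/18.492 + (9−16.008)²/16.008 + (18−14.076)²/14.076 + (13−12.696)²/12.696
   = 2.385 + 0.121 + 0.877 + 9.837 + 10.051 + 3.048 + 3.068 + 1.094 + 0.007
Sum = 30.49

30.49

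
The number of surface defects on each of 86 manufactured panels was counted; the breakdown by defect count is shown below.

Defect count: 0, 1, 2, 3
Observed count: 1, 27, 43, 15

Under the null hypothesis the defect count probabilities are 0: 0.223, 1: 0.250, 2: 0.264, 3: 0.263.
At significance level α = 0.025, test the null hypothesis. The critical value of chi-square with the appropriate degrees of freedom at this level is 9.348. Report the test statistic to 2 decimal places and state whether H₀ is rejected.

39.35; reject

Expected counts E_i = n·p_i: 86×0.223 = 19.178, 86×0.250 = 21.5, 86×0.264 = 22.704, 86×0.263 = 22.618.
cat         O        E   (O−E)²/E
0           1   19.178     17.230
1          27     21.5      1.407
2          43   22.704     18.143
3          15   22.618      2.566
Sum = 39.35
df = 3. Since 39.35 > 9.348, we reject H₀.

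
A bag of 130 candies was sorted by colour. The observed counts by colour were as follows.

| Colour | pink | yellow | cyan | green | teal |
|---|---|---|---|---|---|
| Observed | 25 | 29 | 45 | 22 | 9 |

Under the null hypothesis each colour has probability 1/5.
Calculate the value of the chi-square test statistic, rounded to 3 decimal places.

Under H₀ each category has probability 1/5, so each expected count is 130/5 = 26.
cat         O        E   (O−E)²/E
pink       25       26     0.0385
yellow     29       26     0.3462
cyan       45       26    13.8846
green      22       26     0.6154
teal        9       26    11.1154
Sum = 26.000

26.000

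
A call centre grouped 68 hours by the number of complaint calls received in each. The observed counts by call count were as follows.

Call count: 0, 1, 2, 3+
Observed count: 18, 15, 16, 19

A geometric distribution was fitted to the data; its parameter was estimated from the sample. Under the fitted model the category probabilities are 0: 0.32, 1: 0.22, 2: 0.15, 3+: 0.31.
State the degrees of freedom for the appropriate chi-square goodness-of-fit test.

2

There are k = 4 categories and 1 parameter estimated from the data, so df = 4 − 1 − 1 = 2.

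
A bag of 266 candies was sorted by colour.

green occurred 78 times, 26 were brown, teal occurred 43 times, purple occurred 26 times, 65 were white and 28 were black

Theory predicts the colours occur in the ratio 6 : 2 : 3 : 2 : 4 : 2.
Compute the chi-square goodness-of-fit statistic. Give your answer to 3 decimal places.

Ratio total = 19. Expected counts: 266×6/19 = 84, 266×2/19 = 28, 266×3/19 = 42, 266×2/19 = 28, 266×4/19 = 56, 266×2/19 = 28.
χ² = (78−84)²/84 + (26−28)²/28 + (43−42)²/42 + (26−28)²/28 + (65−56)²/56 + (28−28)²/28
   = 0.4286 + 0.1429 + 0.0238 + 0.1429 + 1.4464 + 0.0000
Sum = 2.185

2.185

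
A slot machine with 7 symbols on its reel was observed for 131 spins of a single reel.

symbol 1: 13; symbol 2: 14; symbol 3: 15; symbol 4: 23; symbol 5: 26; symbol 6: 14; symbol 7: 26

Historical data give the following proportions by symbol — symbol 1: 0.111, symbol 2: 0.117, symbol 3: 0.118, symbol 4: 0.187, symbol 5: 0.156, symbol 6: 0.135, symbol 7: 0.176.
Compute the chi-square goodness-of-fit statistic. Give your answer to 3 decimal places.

3.042

Expected counts E_i = n·p_i: 131×0.111 = 14.541, 131×0.117 = 15.327, 131×0.118 = 15.458, 131×0.187 = 24.497, 131×0.156 = 20.436, 131×0.135 = 17.685, 131×0.176 = 23.056.
symbol 1: (13 − 14.541)²/14.541 = 2.374681/14.541 = 0.1633
symbol 2: (14 − 15.327)²/15.327 = 1.760929/15.327 = 0.1149
symbol 3: (15 − 15.458)²/15.458 = 0.209764/15.458 = 0.0136
symbol 4: (23 − 24.497)²/24.497 = 2.241009/24.497 = 0.0915
symbol 5: (26 − 20.436)²/20.436 = 30.958096/20.436 = 1.5149
symbol 6: (14 − 17.685)²/17.685 = 13.579225/17.685 = 0.7678
symbol 7: (26 − 23.056)²/23.056 = 8.667136/23.056 = 0.3759
Sum = 3.042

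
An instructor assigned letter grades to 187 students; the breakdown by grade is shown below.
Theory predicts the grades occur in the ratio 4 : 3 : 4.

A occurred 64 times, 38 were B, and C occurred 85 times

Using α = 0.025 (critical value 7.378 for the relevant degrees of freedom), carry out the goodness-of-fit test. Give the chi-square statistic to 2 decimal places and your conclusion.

7.80; reject

Ratio total = 11. Expected counts: 187×4/11 = 68, 187×3/11 = 51, 187×4/11 = 68.
χ² = (64−68)²/68 + (38−51)²/51 + (85−68)²/68
   = 0.235 + 3.314 + 4.250
Sum = 7.80
df = 2. Since 7.80 > 7.378, we reject H₀.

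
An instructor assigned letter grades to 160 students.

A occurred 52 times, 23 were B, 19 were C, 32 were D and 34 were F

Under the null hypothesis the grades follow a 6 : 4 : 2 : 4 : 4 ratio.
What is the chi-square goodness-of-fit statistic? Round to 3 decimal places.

Ratio total = 20. Expected counts: 160×6/20 = 48, 160×4/20 = 32, 160×2/20 = 16, 160×4/20 = 32, 160×4/20 = 32.
cat         O        E   (O−E)²/E
A          52       48     0.3333
B          23       32     2.5313
C          19       16     0.5625
D          32       32     0.0000
F          34       32     0.1250
Sum = 3.552

3.552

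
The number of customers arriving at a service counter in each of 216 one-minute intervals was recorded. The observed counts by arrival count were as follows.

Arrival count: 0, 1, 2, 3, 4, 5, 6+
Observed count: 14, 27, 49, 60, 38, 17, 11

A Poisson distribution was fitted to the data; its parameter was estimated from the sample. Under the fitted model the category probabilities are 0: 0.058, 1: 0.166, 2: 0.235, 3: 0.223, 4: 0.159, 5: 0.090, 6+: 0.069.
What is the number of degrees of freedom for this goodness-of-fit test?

There are k = 7 categories and 1 parameter estimated from the data, so df = 7 − 1 − 1 = 5.

5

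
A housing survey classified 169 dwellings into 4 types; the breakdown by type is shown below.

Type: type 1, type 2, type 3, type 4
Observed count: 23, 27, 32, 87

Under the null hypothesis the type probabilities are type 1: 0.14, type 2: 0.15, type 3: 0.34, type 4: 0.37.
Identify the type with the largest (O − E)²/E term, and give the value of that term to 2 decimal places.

type 3, 11.28

Expected counts E_i = n·p_i: 169×0.14 = 23.66, 169×0.15 = 25.35, 169×0.34 = 57.46, 169×0.37 = 62.53.
type 1: (23 − 23.66)²/23.66 = 0.4356/23.66 = 0.018
type 2: (27 − 25.35)²/25.35 = 2.7225/25.35 = 0.107
type 3: (32 − 57.46)²/57.46 = 648.2116/57.46 = 11.281
type 4: (87 − 62.53)²/62.53 = 598.7809/62.53 = 9.576
The largest term is for type 3: 11.28.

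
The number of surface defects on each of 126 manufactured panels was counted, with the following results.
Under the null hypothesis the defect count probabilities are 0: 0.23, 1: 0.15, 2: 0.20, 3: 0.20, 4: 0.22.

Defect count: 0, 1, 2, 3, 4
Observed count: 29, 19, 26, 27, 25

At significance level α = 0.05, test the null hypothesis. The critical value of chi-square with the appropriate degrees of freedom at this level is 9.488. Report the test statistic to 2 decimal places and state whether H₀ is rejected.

0.42; do not reject

Expected counts E_i = n·p_i: 126×0.23 = 28.98, 126×0.15 = 18.9, 126×0.20 = 25.2, 126×0.20 = 25.2, 126×0.22 = 27.72.
cat         O        E   (O−E)²/E
0          29    28.98      0.000
1          19     18.9      0.001
2          26     25.2      0.025
3          27     25.2      0.129
4          25    27.72      0.267
Sum = 0.42
df = 4. Since 0.42 < 9.488, we do not reject H₀.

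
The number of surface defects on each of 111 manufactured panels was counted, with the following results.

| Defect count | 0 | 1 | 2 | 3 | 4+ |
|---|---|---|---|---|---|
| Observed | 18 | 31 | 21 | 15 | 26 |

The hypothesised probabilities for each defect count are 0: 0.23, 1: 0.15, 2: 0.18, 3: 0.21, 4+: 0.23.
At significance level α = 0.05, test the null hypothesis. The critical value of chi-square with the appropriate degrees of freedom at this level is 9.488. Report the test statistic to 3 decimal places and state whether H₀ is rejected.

Expected counts E_i = n·p_i: 111×0.23 = 25.53, 111×0.15 = 16.65, 111×0.18 = 19.98, 111×0.21 = 23.31, 111×0.23 = 25.53.
0: (18 − 25.53)²/25.53 = 56.7009/25.53 = 2.2210
1: (31 − 16.65)²/16.65 = 205.9225/16.65 = 12.3677
2: (21 − 19.98)²/19.98 = 1.0404/19.98 = 0.0521
3: (15 − 23.31)²/23.31 = 69.0561/23.31 = 2.9625
4+: (26 − 25.53)²/25.53 = 0.2209/25.53 = 0.0087
Sum = 17.612
df = 4. Since 17.612 > 9.488, we reject H₀.

17.612; reject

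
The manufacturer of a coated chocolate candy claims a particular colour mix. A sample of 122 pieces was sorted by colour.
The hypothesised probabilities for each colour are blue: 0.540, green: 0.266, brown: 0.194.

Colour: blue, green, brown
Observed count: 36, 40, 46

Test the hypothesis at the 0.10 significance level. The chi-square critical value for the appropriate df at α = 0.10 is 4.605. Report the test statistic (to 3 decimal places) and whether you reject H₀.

Expected counts E_i = n·p_i: 122×0.540 = 65.88, 122×0.266 = 32.452, 122×0.194 = 23.668.
χ² = (36−65.88)²/65.88 + (40−32.452)²/32.452 + (46−23.668)²/23.668
   = 13.5521 + 1.7556 + 21.0714
Sum = 36.379
df = 2. Since 36.379 > 4.605, we reject H₀.

36.379; reject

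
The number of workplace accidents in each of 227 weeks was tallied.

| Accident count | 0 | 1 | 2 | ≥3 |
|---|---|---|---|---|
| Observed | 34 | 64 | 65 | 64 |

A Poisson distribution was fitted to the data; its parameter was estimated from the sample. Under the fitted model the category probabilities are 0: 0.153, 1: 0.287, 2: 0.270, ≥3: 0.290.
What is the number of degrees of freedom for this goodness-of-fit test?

There are k = 4 categories and 1 parameter estimated from the data, so df = 4 − 1 − 1 = 2.

2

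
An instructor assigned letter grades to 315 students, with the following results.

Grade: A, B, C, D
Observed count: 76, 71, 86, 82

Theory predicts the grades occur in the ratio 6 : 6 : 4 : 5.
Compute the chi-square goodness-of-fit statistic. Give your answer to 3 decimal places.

Ratio total = 21. Expected counts: 315×6/21 = 90, 315×6/21 = 90, 315×4/21 = 60, 315×5/21 = 75.
cat         O        E   (O−E)²/E
A          76       90     2.1778
B          71       90     4.0111
C          86       60    11.2667
D          82       75     0.6533
Sum = 18.109

18.109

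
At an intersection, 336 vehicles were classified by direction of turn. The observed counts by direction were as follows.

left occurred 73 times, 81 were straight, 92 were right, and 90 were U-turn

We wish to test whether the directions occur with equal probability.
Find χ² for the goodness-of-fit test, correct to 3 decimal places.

Expected count for each of the 4 categories: 336/4 = 84.
left: (73 − 84)²/84 = 121/84 = 1.4405
straight: (81 − 84)²/84 = 9/84 = 0.1071
right: (92 − 84)²/84 = 64/84 = 0.7619
U-turn: (90 − 84)²/84 = 36/84 = 0.4286
Sum = 2.738

2.738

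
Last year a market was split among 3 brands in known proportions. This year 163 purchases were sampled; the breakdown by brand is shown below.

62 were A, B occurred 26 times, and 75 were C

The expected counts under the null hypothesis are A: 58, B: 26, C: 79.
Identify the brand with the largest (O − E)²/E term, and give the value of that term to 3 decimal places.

A, 0.276

χ² = (62−58)²/58 + (26−26)²/26 + (75−79)²/79
   = 0.2759 + 0.0000 + 0.2025
The largest term is for A: 0.276.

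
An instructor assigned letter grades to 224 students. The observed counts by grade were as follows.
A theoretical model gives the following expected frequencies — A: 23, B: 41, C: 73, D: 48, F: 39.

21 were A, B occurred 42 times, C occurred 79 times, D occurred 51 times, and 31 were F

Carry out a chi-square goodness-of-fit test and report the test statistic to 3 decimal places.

A: (21 − 23)²/23 = 4/23 = 0.1739
B: (42 − 41)²/41 = 1/41 = 0.0244
C: (79 − 73)²/73 = 36/73 = 0.4932
D: (51 − 48)²/48 = 9/48 = 0.1875
F: (31 − 39)²/39 = 64/39 = 1.6410
Sum = 2.520

2.520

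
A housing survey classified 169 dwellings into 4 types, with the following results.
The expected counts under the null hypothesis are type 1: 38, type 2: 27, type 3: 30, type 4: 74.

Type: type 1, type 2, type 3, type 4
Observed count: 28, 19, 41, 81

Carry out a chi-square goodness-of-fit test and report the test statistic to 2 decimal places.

9.70

χ² = (28−38)²/38 + (19−27)²/27 + (41−30)²/30 + (81−74)²/74
   = 2.632 + 2.370 + 4.033 + 0.662
Sum = 9.70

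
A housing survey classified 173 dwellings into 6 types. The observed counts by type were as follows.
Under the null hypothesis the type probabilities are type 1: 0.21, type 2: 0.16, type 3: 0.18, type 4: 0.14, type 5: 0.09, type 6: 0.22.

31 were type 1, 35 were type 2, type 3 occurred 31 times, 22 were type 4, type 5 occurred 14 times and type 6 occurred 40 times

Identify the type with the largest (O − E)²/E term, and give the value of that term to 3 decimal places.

type 2, 1.936

Expected counts E_i = n·p_i: 173×0.21 = 36.33, 173×0.16 = 27.68, 173×0.18 = 31.14, 173×0.14 = 24.22, 173×0.09 = 15.57, 173×0.22 = 38.06.
type 1: (31 − 36.33)²/36.33 = 28.4089/36.33 = 0.7820
type 2: (35 − 27.68)²/27.68 = 53.5824/27.68 = 1.9358
type 3: (31 − 31.14)²/31.14 = 0.0196/31.14 = 0.0006
type 4: (22 − 24.22)²/24.22 = 4.9284/24.22 = 0.2035
type 5: (14 − 15.57)²/15.57 = 2.4649/15.57 = 0.1583
type 6: (40 − 38.06)²/38.06 = 3.7636/38.06 = 0.0989
The largest term is for type 2: 1.936.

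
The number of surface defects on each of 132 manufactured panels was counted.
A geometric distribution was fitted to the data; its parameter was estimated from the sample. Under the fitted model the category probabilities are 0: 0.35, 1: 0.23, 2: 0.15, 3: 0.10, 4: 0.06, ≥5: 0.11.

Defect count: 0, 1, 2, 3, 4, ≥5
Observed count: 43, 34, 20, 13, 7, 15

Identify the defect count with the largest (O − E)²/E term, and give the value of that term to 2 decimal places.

1, 0.44

Expected counts E_i = n·p_i: 132×0.35 = 46.2, 132×0.23 = 30.36, 132×0.15 = 19.8, 132×0.10 = 13.2, 132×0.06 = 7.92, 132×0.11 = 14.52.
cat         O        E   (O−E)²/E
0          43     46.2      0.222
1          34    30.36      0.436
2          20     19.8      0.002
3          13     13.2      0.003
4           7     7.92      0.107
≥5         15    14.52      0.016
The largest term is for 1: 0.44.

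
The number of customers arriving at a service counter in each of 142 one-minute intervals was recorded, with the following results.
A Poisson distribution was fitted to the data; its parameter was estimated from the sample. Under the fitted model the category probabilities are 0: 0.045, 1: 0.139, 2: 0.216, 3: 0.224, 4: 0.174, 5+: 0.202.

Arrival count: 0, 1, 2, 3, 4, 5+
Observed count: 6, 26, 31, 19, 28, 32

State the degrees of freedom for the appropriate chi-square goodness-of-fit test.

4

There are k = 6 categories and 1 parameter estimated from the data, so df = 6 − 1 − 1 = 4.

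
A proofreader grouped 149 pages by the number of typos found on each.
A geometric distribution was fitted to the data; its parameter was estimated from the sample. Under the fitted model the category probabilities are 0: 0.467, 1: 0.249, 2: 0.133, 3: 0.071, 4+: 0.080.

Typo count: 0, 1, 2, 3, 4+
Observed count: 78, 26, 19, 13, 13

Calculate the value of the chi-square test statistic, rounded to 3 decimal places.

Expected counts E_i = n·p_i: 149×0.467 = 69.583, 149×0.249 = 37.101, 149×0.133 = 19.817, 149×0.071 = 10.579, 149×0.080 = 11.92.
χ² = (78−69.583)²/69.583 + (26−37.101)²/37.101 + (19−19.817)²/19.817 + (13−10.579)²/10.579 + (13−11.92)²/11.92
   = 1.0181 + 3.3215 + 0.0337 + 0.5540 + 0.0979
Sum = 5.025

5.025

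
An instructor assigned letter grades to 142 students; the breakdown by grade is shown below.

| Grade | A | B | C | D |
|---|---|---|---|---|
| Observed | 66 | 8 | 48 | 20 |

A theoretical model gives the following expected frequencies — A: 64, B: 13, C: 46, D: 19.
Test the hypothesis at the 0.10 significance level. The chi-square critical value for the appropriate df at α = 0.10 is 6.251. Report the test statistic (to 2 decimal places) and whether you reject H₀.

χ² = (66−64)²/64 + (8−13)²/13 + (48−46)²/46 + (20−19)²/19
   = 0.063 + 1.923 + 0.087 + 0.053
Sum = 2.13
df = 3. Since 2.13 < 6.251, we do not reject H₀.

2.13; do not reject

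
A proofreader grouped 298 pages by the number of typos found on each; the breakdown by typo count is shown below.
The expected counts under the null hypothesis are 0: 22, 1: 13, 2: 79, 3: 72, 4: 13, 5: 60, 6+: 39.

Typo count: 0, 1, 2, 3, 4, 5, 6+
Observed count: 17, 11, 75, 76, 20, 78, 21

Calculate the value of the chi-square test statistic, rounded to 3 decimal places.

19.346

χ² = (17−22)²/22 + (11−13)²/13 + (75−79)²/79 + (76−72)²/72 + (20−13)²/13 + (78−60)²/60 + (21−39)²/39
   = 1.1364 + 0.3077 + 0.2025 + 0.2222 + 3.7692 + 5.4000 + 8.3077
Sum = 19.346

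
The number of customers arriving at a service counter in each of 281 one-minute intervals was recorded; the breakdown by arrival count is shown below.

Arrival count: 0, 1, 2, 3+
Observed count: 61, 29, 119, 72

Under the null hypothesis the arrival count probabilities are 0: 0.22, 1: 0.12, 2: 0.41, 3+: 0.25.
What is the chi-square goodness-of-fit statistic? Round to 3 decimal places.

Expected counts E_i = n·p_i: 281×0.22 = 61.82, 281×0.12 = 33.72, 281×0.41 = 115.21, 281×0.25 = 70.25.
χ² = (61−61.82)²/61.82 + (29−33.72)²/33.72 + (119−115.21)²/115.21 + (72−70.25)²/70.25
   = 0.0109 + 0.6607 + 0.1247 + 0.0436
Sum = 0.840

0.840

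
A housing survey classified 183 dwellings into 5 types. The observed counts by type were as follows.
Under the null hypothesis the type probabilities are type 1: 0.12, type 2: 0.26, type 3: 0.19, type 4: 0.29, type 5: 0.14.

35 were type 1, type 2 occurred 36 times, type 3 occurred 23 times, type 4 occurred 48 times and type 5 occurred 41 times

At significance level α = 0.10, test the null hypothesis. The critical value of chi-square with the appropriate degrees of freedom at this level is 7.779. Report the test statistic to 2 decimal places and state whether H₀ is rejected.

Expected counts E_i = n·p_i: 183×0.12 = 21.96, 183×0.26 = 47.58, 183×0.19 = 34.77, 183×0.29 = 53.07, 183×0.14 = 25.62.
cat         O        E   (O−E)²/E
type 1     35    21.96      7.743
type 2     36    47.58      2.818
type 3     23    34.77      3.984
type 4     48    53.07      0.484
type 5     41    25.62      9.233
Sum = 24.26
df = 4. Since 24.26 > 7.779, we reject H₀.

24.26; reject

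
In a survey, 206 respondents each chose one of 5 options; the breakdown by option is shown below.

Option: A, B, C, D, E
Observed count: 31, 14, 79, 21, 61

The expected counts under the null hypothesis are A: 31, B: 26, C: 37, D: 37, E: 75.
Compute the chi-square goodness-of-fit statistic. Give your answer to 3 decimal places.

62.746

cat         O        E   (O−E)²/E
A          31       31     0.0000
B          14       26     5.5385
C          79       37    47.6757
D          21       37     6.9189
E          61       75     2.6133
Sum = 62.746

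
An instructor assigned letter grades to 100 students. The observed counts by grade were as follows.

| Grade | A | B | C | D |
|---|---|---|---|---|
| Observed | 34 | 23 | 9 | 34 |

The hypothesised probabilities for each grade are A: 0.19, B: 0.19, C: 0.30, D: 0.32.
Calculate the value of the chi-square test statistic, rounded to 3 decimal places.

27.509

Expected counts E_i = n·p_i: 100×0.19 = 19, 100×0.19 = 19, 100×0.30 = 30, 100×0.32 = 32.
cat         O        E   (O−E)²/E
A          34       19    11.8421
B          23       19     0.8421
C           9       30    14.7000
D          34       32     0.1250
Sum = 27.509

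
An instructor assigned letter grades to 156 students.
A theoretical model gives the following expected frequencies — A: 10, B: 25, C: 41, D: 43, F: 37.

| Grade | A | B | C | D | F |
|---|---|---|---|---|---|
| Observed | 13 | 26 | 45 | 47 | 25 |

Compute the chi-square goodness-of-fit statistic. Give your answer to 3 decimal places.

A: (13 − 10)²/10 = 9/10 = 0.9000
B: (26 − 25)²/25 = 1/25 = 0.0400
C: (45 − 41)²/41 = 16/41 = 0.3902
D: (47 − 43)²/43 = 16/43 = 0.3721
F: (25 − 37)²/37 = 144/37 = 3.8919
Sum = 5.594

5.594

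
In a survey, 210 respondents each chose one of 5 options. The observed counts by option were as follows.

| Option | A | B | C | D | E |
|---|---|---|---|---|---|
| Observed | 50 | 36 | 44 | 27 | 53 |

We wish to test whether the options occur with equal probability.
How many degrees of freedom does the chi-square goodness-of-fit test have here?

4

There are k = 5 categories and no parameters were estimated from the data, so df = 5 − 1 = 4.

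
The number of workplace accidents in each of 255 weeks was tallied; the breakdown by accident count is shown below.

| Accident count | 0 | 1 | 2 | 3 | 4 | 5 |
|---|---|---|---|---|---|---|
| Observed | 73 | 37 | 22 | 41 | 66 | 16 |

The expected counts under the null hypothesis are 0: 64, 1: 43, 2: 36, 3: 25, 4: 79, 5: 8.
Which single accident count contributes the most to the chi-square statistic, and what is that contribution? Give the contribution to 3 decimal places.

3, 10.240

χ² = (73−64)²/64 + (37−43)²/43 + (22−36)²/36 + (41−25)²/25 + (66−79)²/79 + (16−8)²/8
   = 1.2656 + 0.8372 + 5.4444 + 10.2400 + 2.1392 + 8.0000
The largest term is for 3: 10.240.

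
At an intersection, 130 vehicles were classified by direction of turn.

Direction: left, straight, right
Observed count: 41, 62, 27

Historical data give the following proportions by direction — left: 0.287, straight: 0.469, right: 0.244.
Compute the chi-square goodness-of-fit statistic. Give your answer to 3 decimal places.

1.085

Expected counts E_i = n·p_i: 130×0.287 = 37.31, 130×0.469 = 60.97, 130×0.244 = 31.72.
cat           O        E   (O−E)²/E
left         41    37.31     0.3649
straight     62    60.97     0.0174
right        27    31.72     0.7023
Sum = 1.085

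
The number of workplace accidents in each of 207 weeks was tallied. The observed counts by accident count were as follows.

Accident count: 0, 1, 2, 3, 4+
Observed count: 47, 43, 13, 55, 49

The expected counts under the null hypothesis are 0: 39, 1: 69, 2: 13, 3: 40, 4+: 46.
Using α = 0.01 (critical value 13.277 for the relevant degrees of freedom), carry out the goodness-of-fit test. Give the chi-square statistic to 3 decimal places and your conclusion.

χ² = (47−39)²/39 + (43−69)²/69 + (13−13)²/13 + (55−40)²/40 + (49−46)²/46
   = 1.6410 + 9.7971 + 0.0000 + 5.6250 + 0.1957
Sum = 17.259
df = 4. Since 17.259 > 13.277, we reject H₀.

17.259; reject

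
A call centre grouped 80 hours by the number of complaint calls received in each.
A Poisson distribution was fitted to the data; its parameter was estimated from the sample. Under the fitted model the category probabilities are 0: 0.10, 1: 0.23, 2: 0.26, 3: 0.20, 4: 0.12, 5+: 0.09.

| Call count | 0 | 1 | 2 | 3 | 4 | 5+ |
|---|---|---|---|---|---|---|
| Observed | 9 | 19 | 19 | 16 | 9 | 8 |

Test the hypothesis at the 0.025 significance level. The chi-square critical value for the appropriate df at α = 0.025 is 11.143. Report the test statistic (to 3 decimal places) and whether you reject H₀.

Expected counts E_i = n·p_i: 80×0.10 = 8, 80×0.23 = 18.4, 80×0.26 = 20.8, 80×0.20 = 16, 80×0.12 = 9.6, 80×0.09 = 7.2.
0: (9 − 8)²/8 = 1/8 = 0.1250
1: (19 − 18.4)²/18.4 = 0.36/18.4 = 0.0196
2: (19 − 20.8)²/20.8 = 3.24/20.8 = 0.1558
3: (16 − 16)²/16 = 0/16 = 0.0000
4: (9 − 9.6)²/9.6 = 0.36/9.6 = 0.0375
5+: (8 − 7.2)²/7.2 = 0.64/7.2 = 0.0889
Sum = 0.427
df = 4. Since 0.427 < 11.143, we do not reject H₀.

0.427; do not reject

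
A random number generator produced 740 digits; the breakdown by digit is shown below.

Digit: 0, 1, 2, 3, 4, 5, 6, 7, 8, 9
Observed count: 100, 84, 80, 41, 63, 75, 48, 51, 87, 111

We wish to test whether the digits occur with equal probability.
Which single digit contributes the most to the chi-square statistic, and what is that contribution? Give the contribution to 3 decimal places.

9, 18.500

Expected count for each of the 10 categories: 740/10 = 74.
cat         O        E   (O−E)²/E
0         100       74     9.1351
1          84       74     1.3514
2          80       74     0.4865
3          41       74    14.7162
4          63       74     1.6351
5          75       74     0.0135
6          48       74     9.1351
7          51       74     7.1486
8          87       74     2.2838
9         111       74    18.5000
The largest term is for 9: 18.500.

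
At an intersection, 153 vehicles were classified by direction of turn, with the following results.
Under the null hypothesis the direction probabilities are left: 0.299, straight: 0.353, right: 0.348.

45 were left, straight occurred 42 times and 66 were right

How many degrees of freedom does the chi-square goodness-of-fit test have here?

2

There are k = 3 categories and no parameters were estimated from the data, so df = 3 − 1 = 2.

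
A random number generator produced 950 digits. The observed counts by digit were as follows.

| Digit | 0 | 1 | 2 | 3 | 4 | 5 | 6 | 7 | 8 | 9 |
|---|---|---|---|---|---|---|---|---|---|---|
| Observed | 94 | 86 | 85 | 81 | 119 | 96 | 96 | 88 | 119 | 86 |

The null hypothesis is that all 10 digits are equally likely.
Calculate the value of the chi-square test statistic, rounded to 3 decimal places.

17.495

Expected count for each of the 10 categories: 950/10 = 95.
χ² = (94−95)²/95 + (86−95)²/95 + (85−95)²/95 + (81−95)²/95 + (119−95)²/95 + (96−95)²/95 + (96−95)²/95 + (88−95)²/95 + (119−95)²/95 + (86−95)²/95
   = 0.0105 + 0.8526 + 1.0526 + 2.0632 + 6.0632 + 0.0105 + 0.0105 + 0.5158 + 6.0632 + 0.8526
Sum = 17.495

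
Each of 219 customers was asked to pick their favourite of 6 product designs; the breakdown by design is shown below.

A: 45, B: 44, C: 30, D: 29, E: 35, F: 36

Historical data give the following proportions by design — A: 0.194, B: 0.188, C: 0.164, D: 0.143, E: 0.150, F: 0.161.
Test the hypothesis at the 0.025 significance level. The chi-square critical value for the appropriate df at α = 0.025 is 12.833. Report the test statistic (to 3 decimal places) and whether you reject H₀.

1.645; do not reject

Expected counts E_i = n·p_i: 219×0.194 = 42.486, 219×0.188 = 41.172, 219×0.164 = 35.916, 219×0.143 = 31.317, 219×0.150 = 32.85, 219×0.161 = 35.259.
χ² = (45−42.486)²/42.486 + (44−41.172)²/41.172 + (30−35.916)²/35.916 + (29−31.317)²/31.317 + (35−32.85)²/32.85 + (36−35.259)²/35.259
   = 0.1488 + 0.1942 + 0.9745 + 0.1714 + 0.1407 + 0.0156
Sum = 1.645
df = 5. Since 1.645 < 12.833, we do not reject H₀.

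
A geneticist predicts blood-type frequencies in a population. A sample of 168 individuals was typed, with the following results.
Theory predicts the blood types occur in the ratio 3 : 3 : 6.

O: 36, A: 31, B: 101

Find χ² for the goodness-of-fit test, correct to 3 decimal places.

Ratio total = 12. Expected counts: 168×3/12 = 42, 168×3/12 = 42, 168×6/12 = 84.
χ² = (36−42)²/42 + (31−42)²/42 + (101−84)²/84
   = 0.8571 + 2.8810 + 3.4405
Sum = 7.179

7.179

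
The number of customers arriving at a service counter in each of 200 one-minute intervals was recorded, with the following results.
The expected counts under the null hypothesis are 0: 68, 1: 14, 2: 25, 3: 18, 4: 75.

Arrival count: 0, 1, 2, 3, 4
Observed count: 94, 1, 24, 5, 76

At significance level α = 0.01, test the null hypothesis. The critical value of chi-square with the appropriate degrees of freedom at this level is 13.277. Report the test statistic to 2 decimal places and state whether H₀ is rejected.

31.45; reject

0: (94 − 68)²/68 = 676/68 = 9.941
1: (1 − 14)²/14 = 169/14 = 12.071
2: (24 − 25)²/25 = 1/25 = 0.040
3: (5 − 18)²/18 = 169/18 = 9.389
4: (76 − 75)²/75 = 1/75 = 0.013
Sum = 31.45
df = 4. Since 31.45 > 13.277, we reject H₀.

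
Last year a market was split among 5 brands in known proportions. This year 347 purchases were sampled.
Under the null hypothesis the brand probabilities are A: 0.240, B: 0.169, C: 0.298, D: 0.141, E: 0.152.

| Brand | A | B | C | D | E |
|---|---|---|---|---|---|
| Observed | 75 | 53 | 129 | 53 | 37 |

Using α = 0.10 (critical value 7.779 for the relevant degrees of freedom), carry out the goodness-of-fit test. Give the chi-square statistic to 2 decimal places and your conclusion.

Expected counts E_i = n·p_i: 347×0.240 = 83.28, 347×0.169 = 58.643, 347×0.298 = 103.406, 347×0.141 = 48.927, 347×0.152 = 52.744.
cat         O        E   (O−E)²/E
A          75    83.28      0.823
B          53   58.643      0.543
C         129  103.406      6.335
D          53   48.927      0.339
E          37   52.744      4.700
Sum = 12.74
df = 4. Since 12.74 > 7.779, we reject H₀.

12.74; reject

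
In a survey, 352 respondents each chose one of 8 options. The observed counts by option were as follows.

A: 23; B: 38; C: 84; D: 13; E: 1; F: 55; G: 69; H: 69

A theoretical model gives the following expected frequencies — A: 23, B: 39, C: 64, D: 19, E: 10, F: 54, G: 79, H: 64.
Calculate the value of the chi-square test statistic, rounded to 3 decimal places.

17.945

cat         O        E   (O−E)²/E
A          23       23     0.0000
B          38       39     0.0256
C          84       64     6.2500
D          13       19     1.8947
E           1       10     8.1000
F          55       54     0.0185
G          69       79     1.2658
H          69       64     0.3906
Sum = 17.945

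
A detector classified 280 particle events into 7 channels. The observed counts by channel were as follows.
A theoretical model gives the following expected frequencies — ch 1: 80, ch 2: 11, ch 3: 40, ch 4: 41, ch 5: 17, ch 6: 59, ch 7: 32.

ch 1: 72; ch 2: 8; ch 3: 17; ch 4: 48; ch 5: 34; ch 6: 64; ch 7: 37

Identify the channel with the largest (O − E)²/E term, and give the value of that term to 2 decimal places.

ch 5, 17.00

cat         O        E   (O−E)²/E
ch 1       72       80      0.800
ch 2        8       11      0.818
ch 3       17       40     13.225
ch 4       48       41      1.195
ch 5       34       17     17.000
ch 6       64       59      0.424
ch 7       37       32      0.781
The largest term is for ch 5: 17.00.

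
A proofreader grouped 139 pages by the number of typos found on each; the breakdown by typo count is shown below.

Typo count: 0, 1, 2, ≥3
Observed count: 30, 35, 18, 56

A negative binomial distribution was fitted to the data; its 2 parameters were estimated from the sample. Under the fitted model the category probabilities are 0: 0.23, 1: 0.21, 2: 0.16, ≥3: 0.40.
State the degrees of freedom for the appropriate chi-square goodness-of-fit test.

1

There are k = 4 categories and 2 parameters estimated from the data, so df = 4 − 1 − 2 = 1.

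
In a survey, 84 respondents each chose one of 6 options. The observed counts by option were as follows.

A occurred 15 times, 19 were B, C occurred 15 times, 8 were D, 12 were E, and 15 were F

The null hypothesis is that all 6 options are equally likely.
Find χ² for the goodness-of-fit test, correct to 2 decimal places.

4.86

Under H₀ each category has probability 1/6, so each expected count is 84/6 = 14.
A: (15 − 14)²/14 = 1/14 = 0.071
B: (19 − 14)²/14 = 25/14 = 1.786
C: (15 − 14)²/14 = 1/14 = 0.071
D: (8 − 14)²/14 = 36/14 = 2.571
E: (12 − 14)²/14 = 4/14 = 0.286
F: (15 − 14)²/14 = 1/14 = 0.071
Sum = 4.86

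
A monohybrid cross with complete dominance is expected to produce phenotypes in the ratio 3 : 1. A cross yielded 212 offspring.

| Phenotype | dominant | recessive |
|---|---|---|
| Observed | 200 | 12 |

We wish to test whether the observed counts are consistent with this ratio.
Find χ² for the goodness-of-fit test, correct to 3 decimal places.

Ratio total = 4. Expected counts: 212×3/4 = 159, 212×1/4 = 53.
cat            O        E   (O−E)²/E
dominant     200      159    10.5723
recessive     12       53    31.7170
Sum = 42.289

42.289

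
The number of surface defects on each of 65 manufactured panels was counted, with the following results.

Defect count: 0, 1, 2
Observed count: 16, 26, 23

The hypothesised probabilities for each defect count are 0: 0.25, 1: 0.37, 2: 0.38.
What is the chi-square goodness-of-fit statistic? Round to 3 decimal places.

0.279

Expected counts E_i = n·p_i: 65×0.25 = 16.25, 65×0.37 = 24.05, 65×0.38 = 24.7.
cat         O        E   (O−E)²/E
0          16    16.25     0.0038
1          26    24.05     0.1581
2          23     24.7     0.1170
Sum = 0.279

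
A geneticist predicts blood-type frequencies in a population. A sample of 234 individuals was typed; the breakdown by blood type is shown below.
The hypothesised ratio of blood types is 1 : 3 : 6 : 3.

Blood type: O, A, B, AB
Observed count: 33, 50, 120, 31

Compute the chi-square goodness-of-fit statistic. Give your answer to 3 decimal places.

23.926

Ratio total = 13. Expected counts: 234×1/13 = 18, 234×3/13 = 54, 234×6/13 = 108, 234×3/13 = 54.
O: (33 − 18)²/18 = 225/18 = 12.5000
A: (50 − 54)²/54 = 16/54 = 0.2963
B: (120 − 108)²/108 = 144/108 = 1.3333
AB: (31 − 54)²/54 = 529/54 = 9.7963
Sum = 23.926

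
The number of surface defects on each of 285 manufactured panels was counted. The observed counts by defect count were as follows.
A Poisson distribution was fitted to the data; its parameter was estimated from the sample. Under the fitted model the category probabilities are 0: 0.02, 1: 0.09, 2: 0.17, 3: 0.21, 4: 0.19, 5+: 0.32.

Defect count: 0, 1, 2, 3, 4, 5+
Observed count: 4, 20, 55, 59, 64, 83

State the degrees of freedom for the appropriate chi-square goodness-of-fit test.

There are k = 6 categories and 1 parameter estimated from the data, so df = 6 − 1 − 1 = 4.

4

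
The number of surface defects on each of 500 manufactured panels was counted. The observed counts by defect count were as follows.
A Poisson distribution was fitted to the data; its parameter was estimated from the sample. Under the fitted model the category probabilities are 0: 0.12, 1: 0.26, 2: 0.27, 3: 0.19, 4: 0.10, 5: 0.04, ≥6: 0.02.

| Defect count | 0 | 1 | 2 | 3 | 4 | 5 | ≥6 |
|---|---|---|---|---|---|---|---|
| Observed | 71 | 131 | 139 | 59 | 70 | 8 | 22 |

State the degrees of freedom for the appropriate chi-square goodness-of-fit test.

5

There are k = 7 categories and 1 parameter estimated from the data, so df = 7 − 1 − 1 = 5.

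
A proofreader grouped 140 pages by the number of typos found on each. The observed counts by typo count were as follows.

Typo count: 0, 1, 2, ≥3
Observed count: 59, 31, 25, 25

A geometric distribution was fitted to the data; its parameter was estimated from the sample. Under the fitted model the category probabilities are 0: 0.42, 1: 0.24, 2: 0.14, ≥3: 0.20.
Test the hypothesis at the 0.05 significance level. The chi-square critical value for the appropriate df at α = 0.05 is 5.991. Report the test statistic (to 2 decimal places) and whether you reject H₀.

Expected counts E_i = n·p_i: 140×0.42 = 58.8, 140×0.24 = 33.6, 140×0.14 = 19.6, 140×0.20 = 28.
χ² = (59−58.8)²/58.8 + (31−33.6)²/33.6 + (25−19.6)²/19.6 + (25−28)²/28
   = 0.001 + 0.201 + 1.488 + 0.321
Sum = 2.01
df = 2. Since 2.01 < 5.991, we do not reject H₀.

2.01; do not reject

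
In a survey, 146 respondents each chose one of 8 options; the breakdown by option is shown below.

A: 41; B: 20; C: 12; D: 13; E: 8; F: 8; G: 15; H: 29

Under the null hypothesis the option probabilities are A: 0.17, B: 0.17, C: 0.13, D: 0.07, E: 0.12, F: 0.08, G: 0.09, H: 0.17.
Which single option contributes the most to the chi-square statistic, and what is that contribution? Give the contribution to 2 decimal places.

Expected counts E_i = n·p_i: 146×0.17 = 24.82, 146×0.17 = 24.82, 146×0.13 = 18.98, 146×0.07 = 10.22, 146×0.12 = 17.52, 146×0.08 = 11.68, 146×0.09 = 13.14, 146×0.17 = 24.82.
cat         O        E   (O−E)²/E
A          41    24.82     10.548
B          20    24.82      0.936
C          12    18.98      2.567
D          13    10.22      0.756
E           8    17.52      5.173
F           8    11.68      1.159
G          15    13.14      0.263
H          29    24.82      0.704
The largest term is for A: 10.55.

A, 10.55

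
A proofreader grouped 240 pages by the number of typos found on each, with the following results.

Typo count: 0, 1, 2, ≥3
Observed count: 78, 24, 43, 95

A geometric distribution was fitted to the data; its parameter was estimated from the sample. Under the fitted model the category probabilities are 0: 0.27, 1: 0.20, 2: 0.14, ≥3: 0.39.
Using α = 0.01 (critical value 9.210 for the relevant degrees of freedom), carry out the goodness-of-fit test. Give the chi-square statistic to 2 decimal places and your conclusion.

17.34; reject

Expected counts E_i = n·p_i: 240×0.27 = 64.8, 240×0.20 = 48, 240×0.14 = 33.6, 240×0.39 = 93.6.
χ² = (78−64.8)²/64.8 + (24−48)²/48 + (43−33.6)²/33.6 + (95−93.6)²/93.6
   = 2.689 + 12.000 + 2.630 + 0.021
Sum = 17.34
df = 2. Since 17.34 > 9.210, we reject H₀.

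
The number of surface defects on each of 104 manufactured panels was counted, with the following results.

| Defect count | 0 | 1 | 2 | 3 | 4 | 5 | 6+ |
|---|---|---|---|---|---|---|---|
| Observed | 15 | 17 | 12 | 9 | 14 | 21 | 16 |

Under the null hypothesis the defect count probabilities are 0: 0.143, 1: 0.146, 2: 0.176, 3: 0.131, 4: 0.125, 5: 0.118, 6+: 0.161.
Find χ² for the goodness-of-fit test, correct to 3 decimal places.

Expected counts E_i = n·p_i: 104×0.143 = 14.872, 104×0.146 = 15.184, 104×0.176 = 18.304, 104×0.131 = 13.624, 104×0.125 = 13, 104×0.118 = 12.272, 104×0.161 = 16.744.
cat         O        E   (O−E)²/E
0          15   14.872     0.0011
1          17   15.184     0.2172
2          12   18.304     2.1711
3           9   13.624     1.5694
4          14       13     0.0769
5          21   12.272     6.2075
6+         16   16.744     0.0331
Sum = 10.276

10.276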